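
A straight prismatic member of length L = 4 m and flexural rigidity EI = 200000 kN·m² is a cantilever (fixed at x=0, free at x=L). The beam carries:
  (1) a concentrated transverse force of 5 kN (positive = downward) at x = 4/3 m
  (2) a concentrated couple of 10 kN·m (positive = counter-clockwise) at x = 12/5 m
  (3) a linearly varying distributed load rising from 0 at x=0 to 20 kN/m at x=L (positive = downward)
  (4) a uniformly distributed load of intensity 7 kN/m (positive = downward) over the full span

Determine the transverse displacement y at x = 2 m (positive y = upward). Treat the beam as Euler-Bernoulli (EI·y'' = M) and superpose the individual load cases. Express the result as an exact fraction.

Load 1 — point force P=5 kN at a=4/3 m (b=L-a=8/3):
  y_1 = -Pa²(3x-a)/(6EI)  [x>a] = -5·(4/3)²·(3·2-(4/3))/(6·200000) = -7/202500 m
Load 2 — applied couple M₀=10 kN·m at a=12/5 m (b=L-a=8/5):
  y_2 = M₀x²/(2EI)  [x≤a] = 10·2²/(2·200000) = 1/10000 m
Load 3 — triangular load w₀=20 kN/m (0→w₀ over full span):
  y_3 = (w₀Lx³/12-w₀L²x²/6-w₀x⁵/(120L))/EI = (20·4·2³/12-20·4²·2²/6-20·2⁵/(120·4))/200000 = -121/150000 m
Load 4 — uniform load w=7 kN/m over full span:
  y_4 = -wx²(x²-4Lx+6L²)/(24EI) = -7·2²·(2²-4·4·2+6·4²)/(24·200000) = -119/300000 m
Superposition: y = Σ y_i = -9217/8100000 m ≈ -0.001138 m

y(2) = -9217/8100000 m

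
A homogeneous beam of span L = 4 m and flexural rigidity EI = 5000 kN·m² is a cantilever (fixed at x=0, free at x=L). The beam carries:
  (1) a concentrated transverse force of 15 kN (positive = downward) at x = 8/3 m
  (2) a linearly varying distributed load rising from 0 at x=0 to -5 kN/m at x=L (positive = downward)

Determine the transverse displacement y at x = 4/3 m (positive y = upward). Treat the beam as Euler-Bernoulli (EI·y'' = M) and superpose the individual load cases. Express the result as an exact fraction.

y(4/3) = -896/455625 m

Load 1 — point force P=15 kN at a=8/3 m (b=L-a=4/3):
  y_1 = -Px²(3a-x)/(6EI)  [x≤a] = -15·(4/3)²·(3·(8/3)-(4/3))/(6·5000) = -4/675 m
Load 2 — triangular load w₀=-5 kN/m (0→w₀ over full span):
  y_2 = (w₀Lx³/12-w₀L²x²/6-w₀x⁵/(120L))/EI = ((-5)·4·(4/3)³/12-(-5)·4²·(4/3)²/6-(-5)·(4/3)⁵/(120·4))/5000 = 1804/455625 m
Superposition: y = Σ y_i = -896/455625 m ≈ -0.001967 m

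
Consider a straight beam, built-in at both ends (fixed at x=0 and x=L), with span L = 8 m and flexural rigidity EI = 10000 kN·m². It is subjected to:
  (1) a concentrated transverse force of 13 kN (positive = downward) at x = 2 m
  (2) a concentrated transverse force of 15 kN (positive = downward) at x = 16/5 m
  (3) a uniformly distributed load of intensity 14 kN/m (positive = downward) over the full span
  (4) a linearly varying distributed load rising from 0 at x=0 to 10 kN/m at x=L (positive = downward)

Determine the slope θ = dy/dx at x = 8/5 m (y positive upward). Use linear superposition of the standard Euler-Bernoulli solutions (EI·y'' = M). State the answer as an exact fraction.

θ(8/5) = -94711/9375000 rad

Load 1 — point force P=13 kN at a=2 m (b=L-a=6):
  θ_1 = -Pb²x(2aL-(3a+b)x)/(2L³EI)  [x≤a] = -13·6²·(8/5)·(2·2·8-(3·2+6)·(8/5))/(2·8³·10000) = -117/125000 rad
Load 2 — point force P=15 kN at a=16/5 m (b=L-a=24/5):
  θ_2 = -Pb²x(2aL-(3a+b)x)/(2L³EI)  [x≤a] = -15·(24/5)²·(8/5)·(2·(16/5)·8-(3·(16/5)+(24/5))·(8/5))/(2·8³·10000) = -594/390625 rad
Load 3 — uniform load w=14 kN/m over full span:
  θ_3 = -wx(L-x)(L-2x)/(12EI) = -14·(8/5)·(8-(8/5))·(8-2·(8/5))/(12·10000) = -448/78125 rad
Load 4 — triangular load w₀=10 kN/m (0→w₀ over full span):
  θ_4 = -w₀(2x(L-x)(L-2x)(x+2L)+x²(L-x)²)/(120LEI) = -10·(2·(8/5)·(8-(8/5))·(8-2·(8/5))·((8/5)+2·8)+(8/5)²·(8-(8/5))²)/(120·8·10000) = -448/234375 rad
Superposition: θ = Σ θ_i = -94711/9375000 rad ≈ -0.010103 rad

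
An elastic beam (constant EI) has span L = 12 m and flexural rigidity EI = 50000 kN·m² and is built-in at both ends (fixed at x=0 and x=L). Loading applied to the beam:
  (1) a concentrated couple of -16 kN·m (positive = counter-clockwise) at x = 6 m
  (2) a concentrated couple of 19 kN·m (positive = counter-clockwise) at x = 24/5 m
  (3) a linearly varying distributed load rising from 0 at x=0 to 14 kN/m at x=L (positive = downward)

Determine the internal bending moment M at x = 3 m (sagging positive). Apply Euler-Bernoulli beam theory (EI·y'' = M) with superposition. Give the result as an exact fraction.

M(3) = 571/100 kN·m

Load 1 — applied couple M₀=-16 kN·m at a=6 m (b=L-a=6):
  M_1 = R_Ax - M_A  [x≤a] with R_A=-2, M_A=-4 = (-2)·3 - (-4) = -2 kN·m
Load 2 — applied couple M₀=19 kN·m at a=24/5 m (b=L-a=36/5):
  M_2 = R_Ax - M_A  [x≤a] with R_A=57/25, M_A=57/25 = (57/25)·3 - (57/25) = 114/25 kN·m
Load 3 — triangular load w₀=14 kN/m (0→w₀ over full span):
  M_3 = 3w₀Lx/20 - w₀L²/30 - w₀x³/(6L) = 3·14·12·3/20 - 14·12²/30 - 14·3³/(6·12) = 63/20 kN·m
Superposition: M = Σ M_i = 571/100 kN·m ≈ 5.710000 kN·m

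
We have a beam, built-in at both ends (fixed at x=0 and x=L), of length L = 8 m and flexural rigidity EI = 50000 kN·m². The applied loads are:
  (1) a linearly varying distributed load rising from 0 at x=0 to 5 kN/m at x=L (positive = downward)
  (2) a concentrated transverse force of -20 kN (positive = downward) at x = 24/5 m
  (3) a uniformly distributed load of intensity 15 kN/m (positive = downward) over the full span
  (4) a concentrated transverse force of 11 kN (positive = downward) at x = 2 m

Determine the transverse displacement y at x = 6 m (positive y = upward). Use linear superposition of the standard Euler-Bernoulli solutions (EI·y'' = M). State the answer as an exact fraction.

y(6) = -10039/6000000 m

Load 1 — triangular load w₀=5 kN/m (0→w₀ over full span):
  y_1 = -w₀x²(L-x)²(x+2L)/(120LEI) = -5·6²·(8-6)²·(6+2·8)/(120·8·50000) = -33/100000 m
Load 2 — point force P=-20 kN at a=24/5 m (b=L-a=16/5):
  y_2 = -Pa²(L-x)²(3bL-(3b+a)(L-x))/(6L³EI)  [x>a] = -(-20)·(24/5)²·(8-6)²·(3·(16/5)·8-(3·(16/5)+(24/5))·(8-6))/(6·8³·50000) = 9/15625 m
Load 3 — uniform load w=15 kN/m over full span:
  y_3 = -wx²(L-x)²/(24EI) = -15·6²·(8-6)²/(24·50000) = -9/5000 m
Load 4 — point force P=11 kN at a=2 m (b=L-a=6):
  y_4 = -Pa²(L-x)²(3bL-(3b+a)(L-x))/(6L³EI)  [x>a] = -11·2²·(8-6)²·(3·6·8-(3·6+2)·(8-6))/(6·8³·50000) = -143/1200000 m
Superposition: y = Σ y_i = -10039/6000000 m ≈ -0.001673 m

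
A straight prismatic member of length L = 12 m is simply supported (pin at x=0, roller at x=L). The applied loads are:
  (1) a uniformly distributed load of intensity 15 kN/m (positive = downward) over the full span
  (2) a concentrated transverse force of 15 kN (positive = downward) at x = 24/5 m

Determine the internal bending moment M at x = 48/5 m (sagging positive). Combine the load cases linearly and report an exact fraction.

M(48/5) = 936/5 kN·m

Load 1 — uniform load w=15 kN/m over full span:
  M_1 = wx(L-x)/2 = 15·(48/5)·(12-(48/5))/2 = 864/5 kN·m
Load 2 — point force P=15 kN at a=24/5 m (b=L-a=36/5):
  M_2 = Pa(L-x)/L  [x>a] = 15·(24/5)·(12-(48/5))/12 = 72/5 kN·m
Superposition: M = Σ M_i = 936/5 kN·m ≈ 187.200000 kN·m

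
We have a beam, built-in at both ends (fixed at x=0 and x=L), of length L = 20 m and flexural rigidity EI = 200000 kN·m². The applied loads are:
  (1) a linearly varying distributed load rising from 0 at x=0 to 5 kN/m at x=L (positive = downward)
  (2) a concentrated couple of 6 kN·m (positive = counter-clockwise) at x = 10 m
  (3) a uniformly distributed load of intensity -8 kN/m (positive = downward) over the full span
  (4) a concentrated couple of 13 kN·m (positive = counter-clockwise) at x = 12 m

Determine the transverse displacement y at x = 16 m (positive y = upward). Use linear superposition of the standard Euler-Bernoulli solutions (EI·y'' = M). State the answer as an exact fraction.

Load 1 — triangular load w₀=5 kN/m (0→w₀ over full span):
  y_1 = -w₀x²(L-x)²(x+2L)/(120LEI) = -5·16²·(20-16)²·(16+2·20)/(120·20·200000) = -112/46875 m
Load 2 — applied couple M₀=6 kN·m at a=10 m (b=L-a=10):
  y_2 = (R_Ax³/6 - M_Ax²/2 - M₀(x-a)²/2)/EI  [x>a] with R_A=9/20, M_A=3/2 = ((9/20)·16³/6 - (3/2)·16²/2 - 6·(16-10)²/2)/200000 = 9/250000 m
Load 3 — uniform load w=-8 kN/m over full span:
  y_3 = -wx²(L-x)²/(24EI) = -(-8)·16²·(20-16)²/(24·200000) = 64/9375 m
Load 4 — applied couple M₀=13 kN·m at a=12 m (b=L-a=8):
  y_4 = (R_Ax³/6 - M_Ax²/2 - M₀(x-a)²/2)/EI  [x>a] with R_A=117/125, M_A=104/25 = ((117/125)·16³/6 - (104/25)·16²/2 - 13·(16-12)²/2)/200000 = 39/3125000 m
Superposition: y = Σ y_i = 84109/18750000 m ≈ 0.004486 m

y(16) = 84109/18750000 m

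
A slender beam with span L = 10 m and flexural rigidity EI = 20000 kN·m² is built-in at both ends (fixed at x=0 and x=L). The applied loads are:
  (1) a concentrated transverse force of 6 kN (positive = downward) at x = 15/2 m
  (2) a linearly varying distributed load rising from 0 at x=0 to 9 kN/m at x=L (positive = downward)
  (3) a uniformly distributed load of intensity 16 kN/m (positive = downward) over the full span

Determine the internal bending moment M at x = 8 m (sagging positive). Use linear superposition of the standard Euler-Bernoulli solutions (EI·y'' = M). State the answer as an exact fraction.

M(8) = -587/240 kN·m

Load 1 — point force P=6 kN at a=15/2 m (b=L-a=5/2):
  M_1 = Pa²(a+3b)(L-x)/L³ - Pa²b/L²  [x>a] = 6·(15/2)²·((15/2)+3·(5/2))·(10-8)/10³ - 6·(15/2)²·(5/2)/10² = 27/16 kN·m
Load 2 — triangular load w₀=9 kN/m (0→w₀ over full span):
  M_2 = 3w₀Lx/20 - w₀L²/30 - w₀x³/(6L) = 3·9·10·8/20 - 9·10²/30 - 9·8³/(6·10) = 6/5 kN·m
Load 3 — uniform load w=16 kN/m over full span:
  M_3 = wLx/2 - wL²/12 - wx²/2 = 16·10·8/2 - 16·10²/12 - 16·8²/2 = -16/3 kN·m
Superposition: M = Σ M_i = -587/240 kN·m ≈ -2.445833 kN·m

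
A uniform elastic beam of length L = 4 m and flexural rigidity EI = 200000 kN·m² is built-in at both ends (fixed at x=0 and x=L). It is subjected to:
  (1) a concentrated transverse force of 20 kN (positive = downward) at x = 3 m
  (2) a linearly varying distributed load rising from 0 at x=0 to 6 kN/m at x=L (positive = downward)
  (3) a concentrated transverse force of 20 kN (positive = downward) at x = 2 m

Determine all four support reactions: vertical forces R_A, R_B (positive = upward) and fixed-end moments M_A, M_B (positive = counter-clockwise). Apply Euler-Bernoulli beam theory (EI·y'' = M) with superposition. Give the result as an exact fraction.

R_A = 669/40 kN, M_A = 339/20 kN·m, R_B = 1411/40 kN, M_B = -521/20 kN·m

Load 1 — point force P=20 kN at a=3 m (b=L-a=1):
  R_A = Pb²(3a+b)/L³ = 20·1²·(3·3+1)/4³ = 25/8 kN
  M_A = Pab²/L² = 20·3·1²/4² = 15/4 kN·m
  R_B = Pa²(a+3b)/L³ = 20·3²·(3+3·1)/4³ = 135/8 kN
  M_B = -Pa²b/L² = -20·3²·1/4² = -45/4 kN·m
Load 2 — triangular load w₀=6 kN/m (0→w₀ over full span):
  R_A = 3w₀L/20 = 3·6·4/20 = 18/5 kN
  M_A = w₀L²/30 = 6·4²/30 = 16/5 kN·m
  R_B = 7w₀L/20 = 7·6·4/20 = 42/5 kN
  M_B = -w₀L²/20 = -6·4²/20 = -24/5 kN·m
Load 3 — point force P=20 kN at a=2 m (b=L-a=2):
  R_A = Pb²(3a+b)/L³ = 20·2²·(3·2+2)/4³ = 10 kN
  M_A = Pab²/L² = 20·2·2²/4² = 10 kN·m
  R_B = Pa²(a+3b)/L³ = 20·2²·(2+3·2)/4³ = 10 kN
  M_B = -Pa²b/L² = -20·2²·2/4² = -10 kN·m
Superposition: R_A = 669/40 kN, M_A = 339/20 kN·m, R_B = 1411/40 kN, M_B = -521/20 kN·m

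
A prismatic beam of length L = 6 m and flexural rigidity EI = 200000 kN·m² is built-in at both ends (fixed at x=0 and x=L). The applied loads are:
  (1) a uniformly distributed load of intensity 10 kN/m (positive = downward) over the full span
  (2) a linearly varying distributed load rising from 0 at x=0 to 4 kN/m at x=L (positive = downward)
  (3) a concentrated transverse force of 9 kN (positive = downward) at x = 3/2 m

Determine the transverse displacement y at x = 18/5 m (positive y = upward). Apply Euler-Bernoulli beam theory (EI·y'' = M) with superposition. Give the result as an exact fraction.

Load 1 — uniform load w=10 kN/m over full span:
  y_1 = -wx²(L-x)²/(24EI) = -10·(18/5)²·(6-(18/5))²/(24·200000) = -243/1562500 m
Load 2 — triangular load w₀=4 kN/m (0→w₀ over full span):
  y_2 = -w₀x²(L-x)²(x+2L)/(120LEI) = -4·(18/5)²·(6-(18/5))²·((18/5)+2·6)/(120·6·200000) = -3159/97656250 m
Load 3 — point force P=9 kN at a=3/2 m (b=L-a=9/2):
  y_3 = -Pa²(L-x)²(3bL-(3b+a)(L-x))/(6L³EI)  [x>a] = -9·(3/2)²·(6-(18/5))²·(3·(9/2)·6-(3·(9/2)+(3/2))·(6-(18/5)))/(6·6³·200000) = -81/4000000 m
Superposition: y = Σ y_i = -2601477/12500000000 m ≈ -0.000208 m

y(18/5) = -2601477/12500000000 m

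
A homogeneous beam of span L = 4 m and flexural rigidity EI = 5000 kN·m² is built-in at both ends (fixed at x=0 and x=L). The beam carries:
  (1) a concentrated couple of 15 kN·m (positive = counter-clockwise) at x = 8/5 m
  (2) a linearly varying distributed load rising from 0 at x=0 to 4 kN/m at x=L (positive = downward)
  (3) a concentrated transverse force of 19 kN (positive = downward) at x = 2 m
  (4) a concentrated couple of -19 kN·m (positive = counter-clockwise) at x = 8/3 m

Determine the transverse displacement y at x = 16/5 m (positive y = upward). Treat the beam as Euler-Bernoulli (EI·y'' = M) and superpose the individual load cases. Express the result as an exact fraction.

Load 1 — applied couple M₀=15 kN·m at a=8/5 m (b=L-a=12/5):
  y_1 = (R_Ax³/6 - M_Ax²/2 - M₀(x-a)²/2)/EI  [x>a] with R_A=27/5, M_A=9/5 = ((27/5)·(16/5)³/6 - (9/5)·(16/5)²/2 - 15·((16/5)-(8/5))²/2)/5000 = 84/390625 m
Load 2 — triangular load w₀=4 kN/m (0→w₀ over full span):
  y_2 = -w₀x²(L-x)²(x+2L)/(120LEI) = -4·(16/5)²·(4-(16/5))²·((16/5)+2·4)/(120·4·5000) = -3584/29296875 m
Load 3 — point force P=19 kN at a=2 m (b=L-a=2):
  y_3 = -Pa²(L-x)²(3bL-(3b+a)(L-x))/(6L³EI)  [x>a] = -19·2²·(4-(16/5))²·(3·2·4-(3·2+2)·(4-(16/5)))/(6·4³·5000) = -209/468750 m
Load 4 — applied couple M₀=-19 kN·m at a=8/3 m (b=L-a=4/3):
  y_4 = (R_Ax³/6 - M_Ax²/2 - M₀(x-a)²/2)/EI  [x>a] with R_A=-19/3, M_A=-19/3 = ((-19/3)·(16/5)³/6 - (-19/3)·(16/5)²/2 - (-19)·((16/5)-(8/3))²/2)/5000 = 76/703125 m
Superposition: y = Σ y_i = -43079/175781250 m ≈ -0.000245 m

y(16/5) = -43079/175781250 m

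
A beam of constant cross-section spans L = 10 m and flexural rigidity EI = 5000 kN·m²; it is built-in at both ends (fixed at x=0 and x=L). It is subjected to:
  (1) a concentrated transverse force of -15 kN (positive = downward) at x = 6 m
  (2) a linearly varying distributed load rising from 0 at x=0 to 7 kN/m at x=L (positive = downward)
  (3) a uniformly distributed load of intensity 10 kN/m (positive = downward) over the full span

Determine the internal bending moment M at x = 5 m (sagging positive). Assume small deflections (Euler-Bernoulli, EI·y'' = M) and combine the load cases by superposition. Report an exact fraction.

M(5) = 177/4 kN·m

Load 1 — point force P=-15 kN at a=6 m (b=L-a=4):
  M_1 = Pb²(3a+b)x/L³ - Pab²/L²  [x≤a] = (-15)·4²·(3·6+4)·5/10³ - (-15)·6·4²/10² = -12 kN·m
Load 2 — triangular load w₀=7 kN/m (0→w₀ over full span):
  M_2 = 3w₀Lx/20 - w₀L²/30 - w₀x³/(6L) = 3·7·10·5/20 - 7·10²/30 - 7·5³/(6·10) = 175/12 kN·m
Load 3 — uniform load w=10 kN/m over full span:
  M_3 = wLx/2 - wL²/12 - wx²/2 = 10·10·5/2 - 10·10²/12 - 10·5²/2 = 125/3 kN·m
Superposition: M = Σ M_i = 177/4 kN·m ≈ 44.250000 kN·m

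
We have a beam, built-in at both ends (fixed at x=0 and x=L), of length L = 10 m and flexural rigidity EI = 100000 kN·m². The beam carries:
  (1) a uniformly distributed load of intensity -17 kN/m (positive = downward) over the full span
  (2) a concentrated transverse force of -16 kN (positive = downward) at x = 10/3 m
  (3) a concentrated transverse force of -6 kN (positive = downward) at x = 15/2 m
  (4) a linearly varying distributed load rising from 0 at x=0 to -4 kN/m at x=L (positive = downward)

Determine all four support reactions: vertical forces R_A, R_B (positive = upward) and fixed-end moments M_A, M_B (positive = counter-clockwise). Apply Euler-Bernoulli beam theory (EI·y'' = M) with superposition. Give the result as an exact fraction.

Load 1 — uniform load w=-17 kN/m over full span:
  R_A = wL/2 = (-17)·10/2 = -85 kN
  M_A = wL²/12 = (-17)·10²/12 = -425/3 kN·m
  R_B = wL/2 = (-17)·10/2 = -85 kN
  M_B = -wL²/12 = -(-17)·10²/12 = 425/3 kN·m
Load 2 — point force P=-16 kN at a=10/3 m (b=L-a=20/3):
  R_A = Pb²(3a+b)/L³ = (-16)·(20/3)²·(3·(10/3)+(20/3))/10³ = -320/27 kN
  M_A = Pab²/L² = (-16)·(10/3)·(20/3)²/10² = -640/27 kN·m
  R_B = Pa²(a+3b)/L³ = (-16)·(10/3)²·((10/3)+3·(20/3))/10³ = -112/27 kN
  M_B = -Pa²b/L² = -(-16)·(10/3)²·(20/3)/10² = 320/27 kN·m
Load 3 — point force P=-6 kN at a=15/2 m (b=L-a=5/2):
  R_A = Pb²(3a+b)/L³ = (-6)·(5/2)²·(3·(15/2)+(5/2))/10³ = -15/16 kN
  M_A = Pab²/L² = (-6)·(15/2)·(5/2)²/10² = -45/16 kN·m
  R_B = Pa²(a+3b)/L³ = (-6)·(15/2)²·((15/2)+3·(5/2))/10³ = -81/16 kN
  M_B = -Pa²b/L² = -(-6)·(15/2)²·(5/2)/10² = 135/16 kN·m
Load 4 — triangular load w₀=-4 kN/m (0→w₀ over full span):
  R_A = 3w₀L/20 = 3·(-4)·10/20 = -6 kN
  M_A = w₀L²/30 = (-4)·10²/30 = -40/3 kN·m
  R_B = 7w₀L/20 = 7·(-4)·10/20 = -14 kN
  M_B = -w₀L²/20 = -(-4)·10²/20 = 20 kN·m
Superposition: R_A = -44837/432 kN, M_A = -78415/432 kN·m, R_B = -46747/432 kN, M_B = 78605/432 kN·m

R_A = -44837/432 kN, M_A = -78415/432 kN·m, R_B = -46747/432 kN, M_B = 78605/432 kN·m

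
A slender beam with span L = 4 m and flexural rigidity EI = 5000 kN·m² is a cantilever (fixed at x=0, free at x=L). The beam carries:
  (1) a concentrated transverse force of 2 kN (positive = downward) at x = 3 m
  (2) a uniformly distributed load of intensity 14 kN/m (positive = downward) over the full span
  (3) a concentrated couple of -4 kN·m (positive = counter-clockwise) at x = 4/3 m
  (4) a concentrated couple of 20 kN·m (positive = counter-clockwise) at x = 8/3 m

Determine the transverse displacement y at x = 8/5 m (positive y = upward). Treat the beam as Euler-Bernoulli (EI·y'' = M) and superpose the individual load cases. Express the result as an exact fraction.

y(8/5) = -66548/3515625 m

Load 1 — point force P=2 kN at a=3 m (b=L-a=1):
  y_1 = -Px²(3a-x)/(6EI)  [x≤a] = -2·(8/5)²·(3·3-(8/5))/(6·5000) = -296/234375 m
Load 2 — uniform load w=14 kN/m over full span:
  y_2 = -wx²(x²-4Lx+6L²)/(24EI) = -14·(8/5)²·((8/5)²-4·4·(8/5)+6·4²)/(24·5000) = -8512/390625 m
Load 3 — applied couple M₀=-4 kN·m at a=4/3 m (b=L-a=8/3):
  y_3 = M₀a(2x-a)/(2EI)  [x>a] = (-4)·(4/3)·(2·(8/5)-(4/3))/(2·5000) = -28/28125 m
Load 4 — applied couple M₀=20 kN·m at a=8/3 m (b=L-a=4/3):
  y_4 = M₀x²/(2EI)  [x≤a] = 20·(8/5)²/(2·5000) = 16/3125 m
Superposition: y = Σ y_i = -66548/3515625 m ≈ -0.018929 m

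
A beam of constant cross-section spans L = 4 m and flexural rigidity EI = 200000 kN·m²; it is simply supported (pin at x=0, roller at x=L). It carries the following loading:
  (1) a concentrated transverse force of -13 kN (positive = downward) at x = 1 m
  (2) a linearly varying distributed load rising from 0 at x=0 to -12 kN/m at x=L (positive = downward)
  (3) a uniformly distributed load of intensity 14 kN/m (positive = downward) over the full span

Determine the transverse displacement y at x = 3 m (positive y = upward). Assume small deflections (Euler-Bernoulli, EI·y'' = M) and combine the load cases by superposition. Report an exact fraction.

y(3) = -259/4800000 m

Load 1 — point force P=-13 kN at a=1 m (b=L-a=3):
  y_1 = -Pa(L-x)(2Lx-a²-x²)/(6LEI)  [x>a] = -(-13)·1·(4-3)·(2·4·3-1²-3²)/(6·4·200000) = 91/2400000 m
Load 2 — triangular load w₀=-12 kN/m (0→w₀ over full span):
  y_2 = -w₀x(7L⁴-10L²x²+3x⁴)/(360LEI) = -(-12)·3·(7·4⁴-10·4²·3²+3·3⁴)/(360·4·200000) = 119/1600000 m
Load 3 — uniform load w=14 kN/m over full span:
  y_3 = -wx(L³-2Lx²+x³)/(24EI) = -14·3·(4³-2·4·3²+3³)/(24·200000) = -133/800000 m
Superposition: y = Σ y_i = -259/4800000 m ≈ -0.000054 m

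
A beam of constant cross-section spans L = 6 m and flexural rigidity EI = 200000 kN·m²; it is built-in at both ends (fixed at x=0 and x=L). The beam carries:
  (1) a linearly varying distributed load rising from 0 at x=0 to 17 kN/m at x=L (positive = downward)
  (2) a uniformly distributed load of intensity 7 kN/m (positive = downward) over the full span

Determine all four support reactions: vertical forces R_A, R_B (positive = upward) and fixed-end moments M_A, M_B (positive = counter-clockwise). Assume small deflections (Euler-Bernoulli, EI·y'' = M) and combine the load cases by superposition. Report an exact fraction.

R_A = 363/10 kN, M_A = 207/5 kN·m, R_B = 567/10 kN, M_B = -258/5 kN·m

Load 1 — triangular load w₀=17 kN/m (0→w₀ over full span):
  R_A = 3w₀L/20 = 3·17·6/20 = 153/10 kN
  M_A = w₀L²/30 = 17·6²/30 = 102/5 kN·m
  R_B = 7w₀L/20 = 7·17·6/20 = 357/10 kN
  M_B = -w₀L²/20 = -17·6²/20 = -153/5 kN·m
Load 2 — uniform load w=7 kN/m over full span:
  R_A = wL/2 = 7·6/2 = 21 kN
  M_A = wL²/12 = 7·6²/12 = 21 kN·m
  R_B = wL/2 = 7·6/2 = 21 kN
  M_B = -wL²/12 = -7·6²/12 = -21 kN·m
Superposition: R_A = 363/10 kN, M_A = 207/5 kN·m, R_B = 567/10 kN, M_B = -258/5 kN·m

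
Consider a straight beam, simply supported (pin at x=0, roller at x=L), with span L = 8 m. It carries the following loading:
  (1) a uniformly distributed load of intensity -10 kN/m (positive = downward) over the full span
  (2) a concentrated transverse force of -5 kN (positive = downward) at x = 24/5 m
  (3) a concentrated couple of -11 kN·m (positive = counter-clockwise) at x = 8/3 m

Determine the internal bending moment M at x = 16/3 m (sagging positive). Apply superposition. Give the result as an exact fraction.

M(16/3) = -679/9 kN·m

Load 1 — uniform load w=-10 kN/m over full span:
  M_1 = wx(L-x)/2 = (-10)·(16/3)·(8-(16/3))/2 = -640/9 kN·m
Load 2 — point force P=-5 kN at a=24/5 m (b=L-a=16/5):
  M_2 = Pa(L-x)/L  [x>a] = (-5)·(24/5)·(8-(16/3))/8 = -8 kN·m
Load 3 — applied couple M₀=-11 kN·m at a=8/3 m (b=L-a=16/3):
  M_3 = M₀x/L - M₀  [x>a] = (-11)·(16/3)/8 - (-11) = 11/3 kN·m
Superposition: M = Σ M_i = -679/9 kN·m ≈ -75.444444 kN·m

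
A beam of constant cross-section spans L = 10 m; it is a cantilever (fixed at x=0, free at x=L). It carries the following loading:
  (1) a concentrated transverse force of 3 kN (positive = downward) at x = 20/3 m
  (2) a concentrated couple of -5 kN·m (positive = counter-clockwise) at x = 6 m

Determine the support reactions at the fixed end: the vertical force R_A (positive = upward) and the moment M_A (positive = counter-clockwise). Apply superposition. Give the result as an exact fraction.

Load 1 — point force P=3 kN at a=20/3 m (b=L-a=10/3):
  R_A = P = 3 kN
  M_A = Pa = 3·(20/3) = 20 kN·m
Load 2 — applied couple M₀=-5 kN·m at a=6 m (b=L-a=4):
  R_A = 0 kN
  M_A = -M₀ = -(-5) = 5 kN·m
Superposition: R_A = 3 kN, M_A = 25 kN·m

R_A = 3 kN, M_A = 25 kN·m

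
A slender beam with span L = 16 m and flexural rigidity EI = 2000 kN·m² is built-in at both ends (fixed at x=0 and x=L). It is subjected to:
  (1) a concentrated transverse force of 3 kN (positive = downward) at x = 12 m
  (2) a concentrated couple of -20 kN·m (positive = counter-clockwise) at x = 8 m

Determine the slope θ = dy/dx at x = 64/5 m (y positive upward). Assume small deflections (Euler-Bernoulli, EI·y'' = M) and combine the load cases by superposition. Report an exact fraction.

Load 1 — point force P=3 kN at a=12 m (b=L-a=4):
  θ_1 = Pa²(L-x)(2bL-(3b+a)(L-x))/(2L³EI)  [x>a] = 3·12²·(16-(64/5))·(2·4·16-(3·4+12)·(16-(64/5)))/(2·16³·2000) = 27/6250 rad
Load 2 — applied couple M₀=-20 kN·m at a=8 m (b=L-a=8):
  θ_2 = (R_Ax²/2 - M_Ax - M₀(x-a))/EI  [x>a] with R_A=-15/8, M_A=-5 = ((-15/8)·(64/5)²/2 - (-5)·(64/5) - (-20)·((64/5)-8))/2000 = 2/625 rad
Superposition: θ = Σ θ_i = 47/6250 rad ≈ 0.007520 rad

θ(64/5) = 47/6250 rad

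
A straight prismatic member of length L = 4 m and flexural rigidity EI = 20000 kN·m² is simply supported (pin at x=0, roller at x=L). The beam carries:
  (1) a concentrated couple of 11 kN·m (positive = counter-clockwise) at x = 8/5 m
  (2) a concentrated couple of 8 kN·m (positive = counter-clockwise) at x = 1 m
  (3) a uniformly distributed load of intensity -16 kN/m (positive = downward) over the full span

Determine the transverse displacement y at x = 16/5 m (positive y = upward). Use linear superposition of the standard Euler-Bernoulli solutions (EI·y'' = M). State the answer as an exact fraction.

y(16/5) = 17713/9375000 m

Load 1 — applied couple M₀=11 kN·m at a=8/5 m (b=L-a=12/5):
  y_1 = (M₀x³/(6L)-M₀(x-a)²/2+C₁x)/EI  [x>a] with C₁=M₀(3b²-L²)/(6L)=44/75 = (11·(16/5)³/(6·4)-11·((16/5)-(8/5))²/2+(44/75)·(16/5))/20000 = 11/78125 m
Load 2 — applied couple M₀=8 kN·m at a=1 m (b=L-a=3):
  y_2 = (M₀x³/(6L)-M₀(x-a)²/2+C₁x)/EI  [x>a] with C₁=M₀(3b²-L²)/(6L)=11/3 = (8·(16/5)³/(6·4)-8·((16/5)-1)²/2+(11/3)·(16/5))/20000 = 103/625000 m
Load 3 — uniform load w=-16 kN/m over full span:
  y_3 = -wx(L³-2Lx²+x³)/(24EI) = -(-16)·(16/5)·(4³-2·4·(16/5)²+(16/5)³)/(24·20000) = 1856/1171875 m
Superposition: y = Σ y_i = 17713/9375000 m ≈ 0.001889 m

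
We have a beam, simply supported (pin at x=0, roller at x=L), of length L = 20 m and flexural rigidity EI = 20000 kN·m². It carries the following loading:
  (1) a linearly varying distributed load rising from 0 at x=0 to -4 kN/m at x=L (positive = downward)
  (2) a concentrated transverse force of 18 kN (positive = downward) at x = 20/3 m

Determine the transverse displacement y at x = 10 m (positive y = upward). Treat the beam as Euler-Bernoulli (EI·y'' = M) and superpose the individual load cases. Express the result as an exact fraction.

Load 1 — triangular load w₀=-4 kN/m (0→w₀ over full span):
  y_1 = -w₀x(7L⁴-10L²x²+3x⁴)/(360LEI) = -(-4)·10·(7·20⁴-10·20²·10²+3·10⁴)/(360·20·20000) = 5/24 m
Load 2 — point force P=18 kN at a=20/3 m (b=L-a=40/3):
  y_2 = -Pa(L-x)(2Lx-a²-x²)/(6LEI)  [x>a] = -18·(20/3)·(20-10)·(2·20·10-(20/3)²-10²)/(6·20·20000) = -23/180 m
Superposition: y = Σ y_i = 29/360 m ≈ 0.080556 m

y(10) = 29/360 m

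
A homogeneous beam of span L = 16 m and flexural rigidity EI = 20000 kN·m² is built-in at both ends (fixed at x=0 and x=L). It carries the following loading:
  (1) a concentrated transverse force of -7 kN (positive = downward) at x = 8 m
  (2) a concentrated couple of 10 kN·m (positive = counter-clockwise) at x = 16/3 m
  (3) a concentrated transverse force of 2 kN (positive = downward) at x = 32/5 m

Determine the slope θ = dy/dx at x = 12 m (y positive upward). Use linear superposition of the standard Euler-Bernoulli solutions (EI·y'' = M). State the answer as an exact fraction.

θ(12) = -1313/937500 rad

Load 1 — point force P=-7 kN at a=8 m (b=L-a=8):
  θ_1 = Pa²(L-x)(2bL-(3b+a)(L-x))/(2L³EI)  [x>a] = (-7)·8²·(16-12)·(2·8·16-(3·8+8)·(16-12))/(2·16³·20000) = -7/5000 rad
Load 2 — applied couple M₀=10 kN·m at a=16/3 m (b=L-a=32/3):
  θ_2 = (R_Ax²/2 - M_Ax - M₀(x-a))/EI  [x>a] with R_A=5/6, M_A=0 = ((5/6)·12²/2 - 0·12 - 10·(12-(16/3)))/20000 = -1/3000 rad
Load 3 — point force P=2 kN at a=32/5 m (b=L-a=48/5):
  θ_3 = Pa²(L-x)(2bL-(3b+a)(L-x))/(2L³EI)  [x>a] = 2·(32/5)²·(16-12)·(2·(48/5)·16-(3·(48/5)+(32/5))·(16-12))/(2·16³·20000) = 26/78125 rad
Superposition: θ = Σ θ_i = -1313/937500 rad ≈ -0.001401 rad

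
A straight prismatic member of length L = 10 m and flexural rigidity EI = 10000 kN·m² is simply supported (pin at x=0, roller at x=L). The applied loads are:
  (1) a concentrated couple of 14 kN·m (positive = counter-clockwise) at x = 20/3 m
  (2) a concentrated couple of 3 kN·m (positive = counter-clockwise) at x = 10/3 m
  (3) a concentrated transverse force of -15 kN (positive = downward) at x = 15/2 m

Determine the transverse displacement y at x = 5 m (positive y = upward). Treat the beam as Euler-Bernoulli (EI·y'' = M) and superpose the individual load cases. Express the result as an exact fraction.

Load 1 — applied couple M₀=14 kN·m at a=20/3 m (b=L-a=10/3):
  y_1 = (M₀x³/(6L)+C₁x)/EI  [x≤a] with C₁=M₀(3b²-L²)/(6L)=-140/9 = (14·5³/(6·10)+(-140/9)·5)/10000 = -7/1440 m
Load 2 — applied couple M₀=3 kN·m at a=10/3 m (b=L-a=20/3):
  y_2 = (M₀x³/(6L)-M₀(x-a)²/2+C₁x)/EI  [x>a] with C₁=M₀(3b²-L²)/(6L)=5/3 = (3·5³/(6·10)-3·(5-(10/3))²/2+(5/3)·5)/10000 = 1/960 m
Load 3 — point force P=-15 kN at a=15/2 m (b=L-a=5/2):
  y_3 = -Pbx(L²-b²-x²)/(6LEI)  [x≤a] = -(-15)·(5/2)·5·(10²-(5/2)²-5²)/(6·10·10000) = 11/512 m
Superposition: y = Σ y_i = 407/23040 m ≈ 0.017665 m

y(5) = 407/23040 m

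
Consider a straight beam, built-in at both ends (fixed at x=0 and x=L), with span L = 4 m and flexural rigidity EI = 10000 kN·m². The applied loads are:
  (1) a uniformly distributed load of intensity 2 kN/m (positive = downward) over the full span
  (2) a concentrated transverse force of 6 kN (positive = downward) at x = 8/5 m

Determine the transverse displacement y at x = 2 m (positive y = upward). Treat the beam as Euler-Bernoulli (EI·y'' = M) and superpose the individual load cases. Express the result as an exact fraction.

y(2) = -293/937500 m

Load 1 — uniform load w=2 kN/m over full span:
  y_1 = -wx²(L-x)²/(24EI) = -2·2²·(4-2)²/(24·10000) = -1/7500 m
Load 2 — point force P=6 kN at a=8/5 m (b=L-a=12/5):
  y_2 = -Pa²(L-x)²(3bL-(3b+a)(L-x))/(6L³EI)  [x>a] = -6·(8/5)²·(4-2)²·(3·(12/5)·4-(3·(12/5)+(8/5))·(4-2))/(6·4³·10000) = -14/78125 m
Superposition: y = Σ y_i = -293/937500 m ≈ -0.000313 m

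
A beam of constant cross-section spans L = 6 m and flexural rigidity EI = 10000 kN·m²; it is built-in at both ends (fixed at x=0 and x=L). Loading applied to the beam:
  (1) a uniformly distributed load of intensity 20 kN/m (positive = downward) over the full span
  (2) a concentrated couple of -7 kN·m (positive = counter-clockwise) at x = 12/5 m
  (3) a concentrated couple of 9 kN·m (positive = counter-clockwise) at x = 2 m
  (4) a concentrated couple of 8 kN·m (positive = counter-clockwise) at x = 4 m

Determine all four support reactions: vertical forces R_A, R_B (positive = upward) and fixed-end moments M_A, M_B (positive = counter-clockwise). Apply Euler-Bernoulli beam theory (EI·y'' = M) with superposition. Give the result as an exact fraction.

R_A = 13972/225 kN, M_A = 4637/75 kN·m, R_B = 13028/225 kN, M_B = -1481/25 kN·m

Load 1 — uniform load w=20 kN/m over full span:
  R_A = wL/2 = 20·6/2 = 60 kN
  M_A = wL²/12 = 20·6²/12 = 60 kN·m
  R_B = wL/2 = 20·6/2 = 60 kN
  M_B = -wL²/12 = -20·6²/12 = -60 kN·m
Load 2 — applied couple M₀=-7 kN·m at a=12/5 m (b=L-a=18/5):
  R_A = 6M₀ab/L³ = 6·(-7)·(12/5)·(18/5)/6³ = -42/25 kN
  M_A = M₀b(2a-b)/L² = (-7)·(18/5)·(2·(12/5)-(18/5))/6² = -21/25 kN·m
  R_B = -6M₀ab/L³ = -6·(-7)·(12/5)·(18/5)/6³ = 42/25 kN
  M_B = M₀a(2b-a)/L² = (-7)·(12/5)·(2·(18/5)-(12/5))/6² = -56/25 kN·m
Load 3 — applied couple M₀=9 kN·m at a=2 m (b=L-a=4):
  R_A = 6M₀ab/L³ = 6·9·2·4/6³ = 2 kN
  M_A = M₀b(2a-b)/L² = 9·4·(2·2-4)/6² = 0 kN·m
  R_B = -6M₀ab/L³ = -6·9·2·4/6³ = -2 kN
  M_B = M₀a(2b-a)/L² = 9·2·(2·4-2)/6² = 3 kN·m
Load 4 — applied couple M₀=8 kN·m at a=4 m (b=L-a=2):
  R_A = 6M₀ab/L³ = 6·8·4·2/6³ = 16/9 kN
  M_A = M₀b(2a-b)/L² = 8·2·(2·4-2)/6² = 8/3 kN·m
  R_B = -6M₀ab/L³ = -6·8·4·2/6³ = -16/9 kN
  M_B = M₀a(2b-a)/L² = 8·4·(2·2-4)/6² = 0 kN·m
Superposition: R_A = 13972/225 kN, M_A = 4637/75 kN·m, R_B = 13028/225 kN, M_B = -1481/25 kN·m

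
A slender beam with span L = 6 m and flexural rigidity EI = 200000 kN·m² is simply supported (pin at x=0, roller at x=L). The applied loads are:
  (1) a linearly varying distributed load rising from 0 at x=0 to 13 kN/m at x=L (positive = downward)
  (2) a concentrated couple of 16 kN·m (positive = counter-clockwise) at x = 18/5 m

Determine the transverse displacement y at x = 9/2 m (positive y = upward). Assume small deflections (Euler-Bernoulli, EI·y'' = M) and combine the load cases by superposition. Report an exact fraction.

y(9/2) = -1088001/2560000000 m

Load 1 — triangular load w₀=13 kN/m (0→w₀ over full span):
  y_1 = -w₀x(7L⁴-10L²x²+3x⁴)/(360LEI) = -13·(9/2)·(7·6⁴-10·6²·(9/2)²+3·(9/2)⁴)/(360·6·200000) = -41769/102400000 m
Load 2 — applied couple M₀=16 kN·m at a=18/5 m (b=L-a=12/5):
  y_2 = (M₀x³/(6L)-M₀(x-a)²/2+C₁x)/EI  [x>a] with C₁=M₀(3b²-L²)/(6L)=-208/25 = (16·(9/2)³/(6·6)-16·((9/2)-(18/5))²/2+(-208/25)·(9/2))/200000 = -171/10000000 m
Superposition: y = Σ y_i = -1088001/2560000000 m ≈ -0.000425 m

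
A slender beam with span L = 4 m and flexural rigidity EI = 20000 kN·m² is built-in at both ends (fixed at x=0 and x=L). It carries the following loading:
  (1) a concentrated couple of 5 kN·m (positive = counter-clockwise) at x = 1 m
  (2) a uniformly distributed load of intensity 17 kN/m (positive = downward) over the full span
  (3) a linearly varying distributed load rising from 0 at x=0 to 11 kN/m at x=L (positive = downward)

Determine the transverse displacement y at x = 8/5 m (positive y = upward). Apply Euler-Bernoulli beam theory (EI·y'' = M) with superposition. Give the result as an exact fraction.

Load 1 — applied couple M₀=5 kN·m at a=1 m (b=L-a=3):
  y_1 = (R_Ax³/6 - M_Ax²/2 - M₀(x-a)²/2)/EI  [x>a] with R_A=45/32, M_A=-15/16 = ((45/32)·(8/5)³/6 - (-15/16)·(8/5)²/2 - 5·((8/5)-1)²/2)/20000 = 63/1000000 m
Load 2 — uniform load w=17 kN/m over full span:
  y_2 = -wx²(L-x)²/(24EI) = -17·(8/5)²·(4-(8/5))²/(24·20000) = -204/390625 m
Load 3 — triangular load w₀=11 kN/m (0→w₀ over full span):
  y_3 = -w₀x²(L-x)²(x+2L)/(120LEI) = -11·(8/5)²·(4-(8/5))²·((8/5)+2·4)/(120·4·20000) = -1584/9765625 m
Superposition: y = Σ y_i = -388401/625000000 m ≈ -0.000621 m

y(8/5) = -388401/625000000 m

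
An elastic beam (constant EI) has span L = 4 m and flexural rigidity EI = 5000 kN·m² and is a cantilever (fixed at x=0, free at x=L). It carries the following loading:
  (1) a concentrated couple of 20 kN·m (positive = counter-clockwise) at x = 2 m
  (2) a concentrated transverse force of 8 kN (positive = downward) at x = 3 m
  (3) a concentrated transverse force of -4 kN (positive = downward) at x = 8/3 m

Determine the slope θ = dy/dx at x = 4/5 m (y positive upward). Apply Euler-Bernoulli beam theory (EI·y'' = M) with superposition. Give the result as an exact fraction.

θ(4/5) = 62/46875 rad

Load 1 — applied couple M₀=20 kN·m at a=2 m (b=L-a=2):
  θ_1 = M₀x/EI  [x≤a] = 20·(4/5)/5000 = 2/625 rad
Load 2 — point force P=8 kN at a=3 m (b=L-a=1):
  θ_2 = -Px(2a-x)/(2EI)  [x≤a] = -8·(4/5)·(2·3-(4/5))/(2·5000) = -52/15625 rad
Load 3 — point force P=-4 kN at a=8/3 m (b=L-a=4/3):
  θ_3 = -Px(2a-x)/(2EI)  [x≤a] = -(-4)·(4/5)·(2·(8/3)-(4/5))/(2·5000) = 68/46875 rad
Superposition: θ = Σ θ_i = 62/46875 rad ≈ 0.001323 rad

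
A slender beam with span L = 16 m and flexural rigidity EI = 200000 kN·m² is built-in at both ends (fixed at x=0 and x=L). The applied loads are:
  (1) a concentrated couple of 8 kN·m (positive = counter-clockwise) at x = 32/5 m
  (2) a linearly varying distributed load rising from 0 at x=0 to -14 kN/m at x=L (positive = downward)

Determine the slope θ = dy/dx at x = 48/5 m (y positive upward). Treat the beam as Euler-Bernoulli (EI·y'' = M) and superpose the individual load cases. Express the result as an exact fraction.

Load 1 — applied couple M₀=8 kN·m at a=32/5 m (b=L-a=48/5):
  θ_1 = (R_Ax²/2 - M_Ax - M₀(x-a))/EI  [x>a] with R_A=18/25, M_A=24/25 = ((18/25)·(48/5)²/2 - (24/25)·(48/5) - 8·((48/5)-(32/5)))/200000 = -16/1953125 rad
Load 2 — triangular load w₀=-14 kN/m (0→w₀ over full span):
  θ_2 = -w₀(2x(L-x)(L-2x)(x+2L)+x²(L-x)²)/(120LEI) = -(-14)·(2·(48/5)·(16-(48/5))·(16-2·(48/5))·((48/5)+2·16)+(48/5)²·(16-(48/5))²)/(120·16·200000) = -896/1953125 rad
Superposition: θ = Σ θ_i = -912/1953125 rad ≈ -0.000467 rad

θ(48/5) = -912/1953125 rad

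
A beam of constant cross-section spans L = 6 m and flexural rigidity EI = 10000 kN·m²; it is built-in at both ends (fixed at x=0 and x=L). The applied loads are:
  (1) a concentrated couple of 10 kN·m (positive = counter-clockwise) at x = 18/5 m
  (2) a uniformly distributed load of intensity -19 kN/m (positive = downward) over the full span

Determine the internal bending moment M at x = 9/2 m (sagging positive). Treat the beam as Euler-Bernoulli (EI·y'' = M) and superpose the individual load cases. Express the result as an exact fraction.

M(9/2) = -381/40 kN·m

Load 1 — applied couple M₀=10 kN·m at a=18/5 m (b=L-a=12/5):
  M_1 = R_Ax - M_A - M₀  [x>a] with R_A=12/5, M_A=16/5 = (12/5)·(9/2) - (16/5) - 10 = -12/5 kN·m
Load 2 — uniform load w=-19 kN/m over full span:
  M_2 = wLx/2 - wL²/12 - wx²/2 = (-19)·6·(9/2)/2 - (-19)·6²/12 - (-19)·(9/2)²/2 = -57/8 kN·m
Superposition: M = Σ M_i = -381/40 kN·m ≈ -9.525000 kN·m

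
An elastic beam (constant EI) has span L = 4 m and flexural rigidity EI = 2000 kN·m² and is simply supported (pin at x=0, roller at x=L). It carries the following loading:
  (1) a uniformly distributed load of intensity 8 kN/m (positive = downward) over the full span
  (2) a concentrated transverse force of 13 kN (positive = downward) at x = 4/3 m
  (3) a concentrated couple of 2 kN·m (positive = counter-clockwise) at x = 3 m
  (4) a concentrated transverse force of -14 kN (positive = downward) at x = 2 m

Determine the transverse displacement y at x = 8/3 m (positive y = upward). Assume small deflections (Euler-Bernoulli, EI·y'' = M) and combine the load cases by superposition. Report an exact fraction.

y(8/3) = -833/81000 m

Load 1 — uniform load w=8 kN/m over full span:
  y_1 = -wx(L³-2Lx²+x³)/(24EI) = -8·(8/3)·(4³-2·4·(8/3)²+(8/3)³)/(24·2000) = -352/30375 m
Load 2 — point force P=13 kN at a=4/3 m (b=L-a=8/3):
  y_2 = -Pa(L-x)(2Lx-a²-x²)/(6LEI)  [x>a] = -13·(4/3)·(4-(8/3))·(2·4·(8/3)-(4/3)²-(8/3)²)/(6·4·2000) = -182/30375 m
Load 3 — applied couple M₀=2 kN·m at a=3 m (b=L-a=1):
  y_3 = (M₀x³/(6L)+C₁x)/EI  [x≤a] with C₁=M₀(3b²-L²)/(6L)=-13/12 = (2·(8/3)³/(6·4)+(-13/12)·(8/3))/2000 = -53/81000 m
Load 4 — point force P=-14 kN at a=2 m (b=L-a=2):
  y_4 = -Pa(L-x)(2Lx-a²-x²)/(6LEI)  [x>a] = -(-14)·2·(4-(8/3))·(2·4·(8/3)-2²-(8/3)²)/(6·4·2000) = 161/20250 m
Superposition: y = Σ y_i = -833/81000 m ≈ -0.010284 m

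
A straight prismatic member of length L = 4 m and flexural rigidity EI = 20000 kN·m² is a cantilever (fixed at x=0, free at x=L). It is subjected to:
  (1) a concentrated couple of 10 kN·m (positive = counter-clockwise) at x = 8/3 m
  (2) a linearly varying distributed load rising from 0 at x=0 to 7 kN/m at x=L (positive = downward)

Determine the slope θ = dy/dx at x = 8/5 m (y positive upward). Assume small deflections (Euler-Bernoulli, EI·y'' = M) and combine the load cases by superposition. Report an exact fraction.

θ(8/5) = -1027/781250 rad

Load 1 — applied couple M₀=10 kN·m at a=8/3 m (b=L-a=4/3):
  θ_1 = M₀x/EI  [x≤a] = 10·(8/5)/20000 = 1/1250 rad
Load 2 — triangular load w₀=7 kN/m (0→w₀ over full span):
  θ_2 = (w₀Lx²/4-w₀L²x/3-w₀x⁴/(24L))/EI = (7·4·(8/5)²/4-7·4²·(8/5)/3-7·(8/5)⁴/(24·4))/20000 = -826/390625 rad
Superposition: θ = Σ θ_i = -1027/781250 rad ≈ -0.001315 rad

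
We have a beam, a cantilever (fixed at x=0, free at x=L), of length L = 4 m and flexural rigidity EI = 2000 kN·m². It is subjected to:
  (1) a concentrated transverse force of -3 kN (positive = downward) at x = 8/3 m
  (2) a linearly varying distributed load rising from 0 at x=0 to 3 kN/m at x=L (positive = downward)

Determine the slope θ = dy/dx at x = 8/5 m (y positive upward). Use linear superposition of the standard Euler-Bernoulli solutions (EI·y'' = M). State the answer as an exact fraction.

θ(8/5) = -358/78125 rad

Load 1 — point force P=-3 kN at a=8/3 m (b=L-a=4/3):
  θ_1 = -Px(2a-x)/(2EI)  [x≤a] = -(-3)·(8/5)·(2·(8/3)-(8/5))/(2·2000) = 14/3125 rad
Load 2 — triangular load w₀=3 kN/m (0→w₀ over full span):
  θ_2 = (w₀Lx²/4-w₀L²x/3-w₀x⁴/(24L))/EI = (3·4·(8/5)²/4-3·4²·(8/5)/3-3·(8/5)⁴/(24·4))/2000 = -708/78125 rad
Superposition: θ = Σ θ_i = -358/78125 rad ≈ -0.004582 rad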